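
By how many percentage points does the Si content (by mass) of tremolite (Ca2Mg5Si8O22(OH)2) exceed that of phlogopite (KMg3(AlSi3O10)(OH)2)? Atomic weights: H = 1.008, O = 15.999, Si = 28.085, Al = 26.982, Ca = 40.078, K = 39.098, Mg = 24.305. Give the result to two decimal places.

Si in Ca2Mg5Si8O22(OH)2: molar mass 812.353 g/mol; 8×28.085 = 224.680 g → 27.66 wt%.
Si in KMg3(AlSi3O10)(OH)2: molar mass 417.254 g/mol; 3×28.085 = 84.255 g → 20.19 wt%.
Difference = 27.66 − 20.19 = 7.47 percentage points.

7.47 percentage points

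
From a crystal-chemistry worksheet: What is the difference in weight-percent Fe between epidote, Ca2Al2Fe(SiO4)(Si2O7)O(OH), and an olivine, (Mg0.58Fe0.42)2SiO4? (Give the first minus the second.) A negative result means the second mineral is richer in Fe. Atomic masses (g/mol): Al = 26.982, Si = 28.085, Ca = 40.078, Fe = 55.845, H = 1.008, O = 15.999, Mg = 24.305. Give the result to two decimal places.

-16.50 percentage points

First mineral: 55.845 g Fe in 483.215 g formula = 11.56 wt% Fe.
Second mineral: 46.910 g Fe in 167.185 g formula = 28.06 wt% Fe.
11.56% − 28.06% gives a difference of -16.50 percentage points.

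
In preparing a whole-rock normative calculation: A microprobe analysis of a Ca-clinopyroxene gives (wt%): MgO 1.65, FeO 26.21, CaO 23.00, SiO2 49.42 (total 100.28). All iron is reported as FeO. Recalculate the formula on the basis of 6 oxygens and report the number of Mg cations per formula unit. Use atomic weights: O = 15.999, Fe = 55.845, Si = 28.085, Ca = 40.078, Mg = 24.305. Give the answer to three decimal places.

1.65 wt% MgO ÷ 40.304 g/mol = 0.04094 mol, giving 0.04094 Mg and 0.04094 O.
26.21 wt% FeO ÷ 71.844 g/mol = 0.36482 mol, giving 0.36482 Fe and 0.36482 O.
23.00 wt% CaO ÷ 56.077 g/mol = 0.41015 mol, giving 0.41015 Ca and 0.41015 O.
49.42 wt% SiO2 ÷ 60.083 g/mol = 0.82253 mol, giving 0.82253 Si and 1.64506 O.
Oxygen sums to 2.46097; scaling by 6/2.46097 = 2.43806 puts the formula on 6 O.
Mg: 0.04094 × 2.43806 = 0.100 atoms per formula unit.

0.100 Mg apfu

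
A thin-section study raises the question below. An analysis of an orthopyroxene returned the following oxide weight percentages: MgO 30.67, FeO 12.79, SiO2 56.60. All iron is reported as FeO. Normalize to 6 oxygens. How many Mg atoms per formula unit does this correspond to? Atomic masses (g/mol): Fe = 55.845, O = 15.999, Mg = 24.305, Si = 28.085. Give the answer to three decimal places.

MgO: 30.67/40.304 = 0.76097 mol → 0.76097 mol Mg, 0.76097 mol O.
FeO: 12.79/71.844 = 0.17802 mol → 0.17802 mol Fe, 0.17802 mol O.
SiO2: 56.60/60.083 = 0.94203 mol → 0.94203 mol Si, 1.88406 mol O.
Total oxygen = 2.82305 mol. Normalization factor = 6/2.82305 = 2.12536.
Mg per 6 O = 0.76097 × 2.12536 = 1.617.

1.617 Mg apfu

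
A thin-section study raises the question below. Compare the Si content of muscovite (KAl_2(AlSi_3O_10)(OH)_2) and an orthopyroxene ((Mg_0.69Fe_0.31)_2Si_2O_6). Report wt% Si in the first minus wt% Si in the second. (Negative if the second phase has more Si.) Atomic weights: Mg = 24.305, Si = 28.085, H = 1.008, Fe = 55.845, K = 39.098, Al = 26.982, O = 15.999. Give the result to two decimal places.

First mineral: 84.255 g Si in 398.303 g formula = 21.15 wt% Si.
Second mineral: 56.170 g Si in 220.329 g formula = 25.49 wt% Si.
21.15% − 25.49% gives a difference of -4.34 percentage points.

-4.34 percentage points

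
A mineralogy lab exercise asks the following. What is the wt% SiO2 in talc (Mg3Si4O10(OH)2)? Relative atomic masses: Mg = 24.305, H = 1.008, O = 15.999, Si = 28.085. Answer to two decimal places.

63.37 wt%

M(Mg3Si4O10(OH)2) = 379.259 g/mol; M(SiO2) = 60.083 g/mol.
Moles SiO2 per formula unit = 4 Si ÷ 1 = 4.0000.
SiO2 fraction = (4.0000 × 60.083) / 379.259 = 240.332/379.259 = 0.6337.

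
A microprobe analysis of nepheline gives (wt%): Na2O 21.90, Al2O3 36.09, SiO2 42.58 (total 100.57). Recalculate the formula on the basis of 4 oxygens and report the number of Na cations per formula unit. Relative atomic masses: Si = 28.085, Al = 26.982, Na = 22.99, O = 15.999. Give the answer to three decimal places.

0.998 Na apfu

21.90 wt% Na2O ÷ 61.979 g/mol = 0.35335 mol, giving 0.70670 Na and 0.35335 O.
36.09 wt% Al2O3 ÷ 101.961 g/mol = 0.35396 mol, giving 0.70792 Al and 1.06188 O.
42.58 wt% SiO2 ÷ 60.083 g/mol = 0.70869 mol, giving 0.70869 Si and 1.41738 O.
Oxygen sums to 2.83261; scaling by 4/2.83261 = 1.41213 puts the formula on 4 O.
Na: 0.70670 × 1.41213 = 0.998 atoms per formula unit.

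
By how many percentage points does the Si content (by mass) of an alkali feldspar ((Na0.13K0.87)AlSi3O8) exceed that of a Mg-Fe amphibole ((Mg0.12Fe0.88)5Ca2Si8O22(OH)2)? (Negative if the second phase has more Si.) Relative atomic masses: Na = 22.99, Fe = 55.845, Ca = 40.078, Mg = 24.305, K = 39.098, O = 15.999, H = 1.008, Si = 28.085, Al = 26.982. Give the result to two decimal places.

6.88 percentage points

M((Na0.13K0.87)AlSi3O8) = 276.233 g/mol, so wt% Si = 84.255/276.233 × 100 = 30.50%.
M((Mg0.12Fe0.88)5Ca2Si8O22(OH)2) = 951.129 g/mol, so wt% Si = 224.680/951.129 × 100 = 23.62%.
30.50 − 23.62 = 6.88 pp.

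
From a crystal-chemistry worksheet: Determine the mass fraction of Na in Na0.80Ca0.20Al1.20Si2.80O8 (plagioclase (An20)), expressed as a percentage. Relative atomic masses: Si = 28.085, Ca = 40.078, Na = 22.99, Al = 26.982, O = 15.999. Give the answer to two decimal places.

M(Na0.80Ca0.20Al1.20Si2.80O8) = 265.416 g/mol.
Na contributes 0.80 × 22.99 = 18.392 g per mole.
18.392/265.416 = 0.0693 → 6.93%.

6.93 wt%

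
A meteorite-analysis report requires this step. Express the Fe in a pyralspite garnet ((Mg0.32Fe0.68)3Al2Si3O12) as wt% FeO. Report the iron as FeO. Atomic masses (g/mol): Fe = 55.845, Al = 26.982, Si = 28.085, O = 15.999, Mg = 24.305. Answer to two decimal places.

31.35 wt%

M((Mg0.32Fe0.68)3Al2Si3O12) = 467.464 g/mol; M(FeO) = 71.844 g/mol.
Moles FeO per formula unit = 2.04 Fe ÷ 1 = 2.0400.
FeO fraction = (2.0400 × 71.844) / 467.464 = 146.562/467.464 = 0.3135.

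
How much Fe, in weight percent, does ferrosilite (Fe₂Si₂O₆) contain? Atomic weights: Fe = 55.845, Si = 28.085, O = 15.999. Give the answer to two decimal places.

42.33 weight percent

Formula mass = 2*55.845 + 2*28.085 + 6*15.999 = 263.854 g/mol, of which 111.690 g is Fe.
So Fe makes up 111.690/263.854 = 0.4233 of the mass, i.e. 42.33%.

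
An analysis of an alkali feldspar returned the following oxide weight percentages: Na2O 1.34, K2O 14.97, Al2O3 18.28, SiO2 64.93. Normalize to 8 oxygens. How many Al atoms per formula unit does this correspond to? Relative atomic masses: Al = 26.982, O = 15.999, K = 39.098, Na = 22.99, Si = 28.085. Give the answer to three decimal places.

Na2O: 1.34/61.979 = 0.02162 mol → 0.04324 mol Na, 0.02162 mol O.
K2O: 14.97/94.195 = 0.15893 mol → 0.31786 mol K, 0.15893 mol O.
Al2O3: 18.28/101.961 = 0.17928 mol → 0.35856 mol Al, 0.53784 mol O.
SiO2: 64.93/60.083 = 1.08067 mol → 1.08067 mol Si, 2.16134 mol O.
Total oxygen = 2.87973 mol. Normalization factor = 8/2.87973 = 2.77804.
Al per 8 O = 0.35856 × 2.77804 = 0.996.

0.996 Al apfu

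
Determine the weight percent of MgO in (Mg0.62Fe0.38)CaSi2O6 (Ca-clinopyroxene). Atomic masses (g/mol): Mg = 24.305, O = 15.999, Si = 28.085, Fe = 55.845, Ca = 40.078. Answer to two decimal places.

10.93 wt%

Molar mass of (Mg0.62Fe0.38)CaSi2O6 = 0.62*24.305 + 0.38*55.845 + 1*40.078 + 2*28.085 + 6*15.999 = 228.532 g/mol.
Each formula unit contains 0.62 Mg, equivalent to 0.62/1 = 0.6200 mol MgO.
M(MgO) = 1×24.305 + 1×15.999 = 40.304 g/mol.
Mass of MgO per formula unit = 0.6200 × 40.304 = 24.988 g.
MgO wt% = 24.988 / 228.532 × 100 = 10.93%.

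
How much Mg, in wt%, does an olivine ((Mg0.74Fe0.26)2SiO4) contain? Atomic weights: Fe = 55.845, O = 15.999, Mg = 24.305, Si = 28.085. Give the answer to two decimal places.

Molar mass of (Mg0.74Fe0.26)2SiO4: 1.48×24.305 + 0.52×55.845 + 1×28.085 + 4×15.999 = 157.092 g/mol.
Mass of Mg per formula unit: 1.48 × 24.305 = 35.971 g.
Weight fraction Mg = 35.971 / 157.092 = 0.2290.

22.90 wt%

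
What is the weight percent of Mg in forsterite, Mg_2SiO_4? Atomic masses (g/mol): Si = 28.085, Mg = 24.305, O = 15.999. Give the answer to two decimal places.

34.55 weight percent

Formula mass = 2*24.305 + 1*28.085 + 4*15.999 = 140.691 g/mol, of which 48.610 g is Mg.
So Mg makes up 48.610/140.691 = 0.3455 of the mass, i.e. 34.55%.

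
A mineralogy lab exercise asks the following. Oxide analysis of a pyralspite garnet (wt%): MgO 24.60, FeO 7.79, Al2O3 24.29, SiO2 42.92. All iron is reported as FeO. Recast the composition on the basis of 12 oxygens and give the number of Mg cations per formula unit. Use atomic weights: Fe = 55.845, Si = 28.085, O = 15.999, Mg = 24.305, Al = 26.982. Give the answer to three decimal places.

2.559 Mg apfu

MgO: 24.60/40.304 = 0.61036 mol → 0.61036 mol Mg, 0.61036 mol O.
FeO: 7.79/71.844 = 0.10843 mol → 0.10843 mol Fe, 0.10843 mol O.
Al2O3: 24.29/101.961 = 0.23823 mol → 0.47646 mol Al, 0.71469 mol O.
SiO2: 42.92/60.083 = 0.71435 mol → 0.71435 mol Si, 1.42870 mol O.
Total oxygen = 2.86218 mol. Normalization factor = 12/2.86218 = 4.19261.
Mg per 12 O = 0.61036 × 4.19261 = 2.559.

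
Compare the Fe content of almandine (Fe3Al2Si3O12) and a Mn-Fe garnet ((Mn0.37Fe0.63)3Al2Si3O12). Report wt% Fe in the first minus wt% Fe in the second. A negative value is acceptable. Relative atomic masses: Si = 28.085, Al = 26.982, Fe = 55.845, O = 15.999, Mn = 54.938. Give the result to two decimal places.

12.41 percentage points

M(Fe3Al2Si3O12) = 497.742 g/mol, so wt% Fe = 167.535/497.742 × 100 = 33.66%.
M((Mn0.37Fe0.63)3Al2Si3O12) = 496.735 g/mol, so wt% Fe = 105.547/496.735 × 100 = 21.25%.
33.66 − 21.25 = 12.41 pp.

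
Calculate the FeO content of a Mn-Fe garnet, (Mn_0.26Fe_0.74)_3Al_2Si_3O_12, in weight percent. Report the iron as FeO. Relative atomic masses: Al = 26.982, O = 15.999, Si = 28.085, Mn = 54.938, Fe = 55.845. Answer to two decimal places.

32.09 wt%

Molar mass of (Mn_0.26Fe_0.74)_3Al_2Si_3O_12 = 0.78·54.938 + 2.22·55.845 + 2·26.982 + 3·28.085 + 12·15.999 = 497.035 g/mol.
Each formula unit contains 2.22 Fe, equivalent to 2.22/1 = 2.2200 mol FeO.
M(FeO) = 1×55.845 + 1×15.999 = 71.844 g/mol.
Mass of FeO per formula unit = 2.2200 × 71.844 = 159.494 g.
FeO wt% = 159.494 / 497.035 × 100 = 32.09%.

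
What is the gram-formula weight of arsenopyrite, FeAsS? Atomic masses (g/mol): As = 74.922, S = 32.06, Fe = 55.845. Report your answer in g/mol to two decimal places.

162.83 g/mol

Fe: 1 × 55.845 = 55.8450
As: 1 × 74.922 = 74.9220
S: 1 × 32.06 = 32.0600
Summing the contributions gives the formula mass.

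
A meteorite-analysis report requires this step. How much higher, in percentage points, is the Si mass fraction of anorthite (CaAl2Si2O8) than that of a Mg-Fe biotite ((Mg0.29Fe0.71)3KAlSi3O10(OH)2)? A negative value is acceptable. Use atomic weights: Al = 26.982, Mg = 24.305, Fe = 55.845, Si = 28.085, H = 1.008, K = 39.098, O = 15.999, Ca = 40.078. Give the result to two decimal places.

M(CaAl2Si2O8) = 278.204 g/mol, so wt% Si = 56.170/278.204 × 100 = 20.19%.
M((Mg0.29Fe0.71)3KAlSi3O10(OH)2) = 484.434 g/mol, so wt% Si = 84.255/484.434 × 100 = 17.39%.
20.19 − 17.39 = 2.80 pp.

2.80 percentage points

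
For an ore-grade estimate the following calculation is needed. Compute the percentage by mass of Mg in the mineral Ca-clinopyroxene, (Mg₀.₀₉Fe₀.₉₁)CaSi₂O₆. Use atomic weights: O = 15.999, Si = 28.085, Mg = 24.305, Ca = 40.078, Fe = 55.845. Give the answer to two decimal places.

Molar mass of (Mg₀.₀₉Fe₀.₉₁)CaSi₂O₆: 0.09*24.305 + 0.91*55.845 + 1*40.078 + 2*28.085 + 6*15.999 = 245.248 g/mol.
Mass of Mg per formula unit: 0.09 × 24.305 = 2.187 g.
Weight fraction Mg = 2.187 / 245.248 = 0.0089.

0.89 wt%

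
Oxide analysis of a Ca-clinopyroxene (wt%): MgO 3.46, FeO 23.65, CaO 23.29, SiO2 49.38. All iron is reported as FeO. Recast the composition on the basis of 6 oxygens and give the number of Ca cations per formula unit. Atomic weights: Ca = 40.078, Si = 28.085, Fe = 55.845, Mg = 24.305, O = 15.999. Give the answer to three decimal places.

1.007 Ca apfu

3.46 wt% MgO ÷ 40.304 g/mol = 0.08585 mol, giving 0.08585 Mg and 0.08585 O.
23.65 wt% FeO ÷ 71.844 g/mol = 0.32919 mol, giving 0.32919 Fe and 0.32919 O.
23.29 wt% CaO ÷ 56.077 g/mol = 0.41532 mol, giving 0.41532 Ca and 0.41532 O.
49.38 wt% SiO2 ÷ 60.083 g/mol = 0.82186 mol, giving 0.82186 Si and 1.64372 O.
Oxygen sums to 2.47408; scaling by 6/2.47408 = 2.42514 puts the formula on 6 O.
Ca: 0.41532 × 2.42514 = 1.007 atoms per formula unit.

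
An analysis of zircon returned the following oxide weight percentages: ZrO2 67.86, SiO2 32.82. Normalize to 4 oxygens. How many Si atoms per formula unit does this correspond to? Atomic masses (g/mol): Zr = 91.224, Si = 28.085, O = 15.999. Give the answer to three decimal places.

ZrO2: 67.86/123.222 = 0.55071 mol → 0.55071 mol Zr, 1.10142 mol O.
SiO2: 32.82/60.083 = 0.54624 mol → 0.54624 mol Si, 1.09248 mol O.
Total oxygen = 2.19390 mol. Normalization factor = 4/2.19390 = 1.82324.
Si per 4 O = 0.54624 × 1.82324 = 0.996.

0.996 Si apfu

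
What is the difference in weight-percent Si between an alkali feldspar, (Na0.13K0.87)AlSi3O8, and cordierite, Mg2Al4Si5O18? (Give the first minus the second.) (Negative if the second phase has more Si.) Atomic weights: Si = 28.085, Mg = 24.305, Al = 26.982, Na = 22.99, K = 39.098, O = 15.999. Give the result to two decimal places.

First mineral: 84.255 g Si in 276.233 g formula = 30.50 wt% Si.
Second mineral: 140.425 g Si in 584.945 g formula = 24.01 wt% Si.
30.50% − 24.01% gives a difference of 6.49 percentage points.

6.49 percentage points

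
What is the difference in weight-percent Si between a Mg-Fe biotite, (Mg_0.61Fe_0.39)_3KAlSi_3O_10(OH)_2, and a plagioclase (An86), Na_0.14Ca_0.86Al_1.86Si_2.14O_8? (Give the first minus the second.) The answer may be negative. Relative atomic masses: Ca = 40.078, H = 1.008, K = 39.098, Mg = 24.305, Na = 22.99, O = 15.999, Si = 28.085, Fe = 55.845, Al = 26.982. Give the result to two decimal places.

-3.23 percentage points

Si in (Mg_0.61Fe_0.39)_3KAlSi_3O_10(OH)_2: molar mass 454.156 g/mol; 3×28.085 = 84.255 g → 18.55 wt%.
Si in Na_0.14Ca_0.86Al_1.86Si_2.14O_8: molar mass 275.966 g/mol; 2.14×28.085 = 60.102 g → 21.78 wt%.
Difference = 18.55 − 21.78 = -3.23 percentage points.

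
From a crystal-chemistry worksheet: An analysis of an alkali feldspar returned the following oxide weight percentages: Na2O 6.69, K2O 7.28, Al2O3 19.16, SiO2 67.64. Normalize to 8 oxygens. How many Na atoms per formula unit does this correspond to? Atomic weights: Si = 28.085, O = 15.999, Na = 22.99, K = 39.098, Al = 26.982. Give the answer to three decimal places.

0.576 Na apfu

6.69 wt% Na2O ÷ 61.979 g/mol = 0.10794 mol, giving 0.21588 Na and 0.10794 O.
7.28 wt% K2O ÷ 94.195 g/mol = 0.07729 mol, giving 0.15458 K and 0.07729 O.
19.16 wt% Al2O3 ÷ 101.961 g/mol = 0.18791 mol, giving 0.37582 Al and 0.56373 O.
67.64 wt% SiO2 ÷ 60.083 g/mol = 1.12578 mol, giving 1.12578 Si and 2.25156 O.
Oxygen sums to 3.00052; scaling by 8/3.00052 = 2.66620 puts the formula on 8 O.
Na: 0.21588 × 2.66620 = 0.576 atoms per formula unit.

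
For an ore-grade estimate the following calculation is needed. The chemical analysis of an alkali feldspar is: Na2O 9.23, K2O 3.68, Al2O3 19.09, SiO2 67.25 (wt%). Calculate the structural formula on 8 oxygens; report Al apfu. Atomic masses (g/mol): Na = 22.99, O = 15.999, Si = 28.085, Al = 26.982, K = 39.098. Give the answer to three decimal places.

Na2O (M=61.979): mol = 0.14892; Na = 0.29784, O = 0.14892.
K2O (M=94.195): mol = 0.03907; K = 0.07814, O = 0.03907.
Al2O3 (M=101.961): mol = 0.18723; Al = 0.37446, O = 0.56169.
SiO2 (M=60.083): mol = 1.11928; Si = 1.11928, O = 2.23856.
ΣO = 2.98824; factor = 8/ΣO = 2.67716.
Al apfu = 0.37446 × 2.67716 = 1.002.

1.002 Al apfu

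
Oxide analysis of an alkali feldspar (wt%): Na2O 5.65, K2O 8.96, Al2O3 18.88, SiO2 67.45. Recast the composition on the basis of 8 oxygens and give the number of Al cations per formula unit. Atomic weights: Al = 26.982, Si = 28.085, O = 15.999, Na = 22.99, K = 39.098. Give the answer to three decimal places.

0.992 Al apfu

5.65 wt% Na2O ÷ 61.979 g/mol = 0.09116 mol, giving 0.18232 Na and 0.09116 O.
8.96 wt% K2O ÷ 94.195 g/mol = 0.09512 mol, giving 0.19024 K and 0.09512 O.
18.88 wt% Al2O3 ÷ 101.961 g/mol = 0.18517 mol, giving 0.37034 Al and 0.55551 O.
67.45 wt% SiO2 ÷ 60.083 g/mol = 1.12261 mol, giving 1.12261 Si and 2.24522 O.
Oxygen sums to 2.98701; scaling by 8/2.98701 = 2.67826 puts the formula on 8 O.
Al: 0.37034 × 2.67826 = 0.992 atoms per formula unit.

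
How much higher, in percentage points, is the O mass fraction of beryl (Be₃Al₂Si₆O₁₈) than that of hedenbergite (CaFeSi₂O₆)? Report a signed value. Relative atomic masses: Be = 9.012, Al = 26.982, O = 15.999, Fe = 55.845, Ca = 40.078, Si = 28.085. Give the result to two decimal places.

M(Be₃Al₂Si₆O₁₈) = 537.492 g/mol, so wt% O = 287.982/537.492 × 100 = 53.58%.
M(CaFeSi₂O₆) = 248.087 g/mol, so wt% O = 95.994/248.087 × 100 = 38.69%.
53.58 − 38.69 = 14.89 pp.

14.89 percentage points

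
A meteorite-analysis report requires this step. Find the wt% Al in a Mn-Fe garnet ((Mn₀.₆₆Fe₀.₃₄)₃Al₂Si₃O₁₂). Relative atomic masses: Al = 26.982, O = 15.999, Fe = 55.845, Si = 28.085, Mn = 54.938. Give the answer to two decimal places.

Molar mass of (Mn₀.₆₆Fe₀.₃₄)₃Al₂Si₃O₁₂: 1.98×54.938 + 1.02×55.845 + 2×26.982 + 3×28.085 + 12×15.999 = 495.946 g/mol.
Mass of Al per formula unit: 2 × 26.982 = 53.964 g.
Weight fraction Al = 53.964 / 495.946 = 0.1088.

10.88 mass %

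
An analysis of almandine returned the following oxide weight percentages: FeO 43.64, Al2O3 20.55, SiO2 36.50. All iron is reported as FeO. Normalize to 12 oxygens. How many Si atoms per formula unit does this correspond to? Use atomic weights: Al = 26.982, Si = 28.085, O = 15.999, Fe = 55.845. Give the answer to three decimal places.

43.64 wt% FeO ÷ 71.844 g/mol = 0.60743 mol, giving 0.60743 Fe and 0.60743 O.
20.55 wt% Al2O3 ÷ 101.961 g/mol = 0.20155 mol, giving 0.40310 Al and 0.60465 O.
36.50 wt% SiO2 ÷ 60.083 g/mol = 0.60749 mol, giving 0.60749 Si and 1.21498 O.
Oxygen sums to 2.42706; scaling by 12/2.42706 = 4.94425 puts the formula on 12 O.
Si: 0.60749 × 4.94425 = 3.004 atoms per formula unit.

3.004 Si apfu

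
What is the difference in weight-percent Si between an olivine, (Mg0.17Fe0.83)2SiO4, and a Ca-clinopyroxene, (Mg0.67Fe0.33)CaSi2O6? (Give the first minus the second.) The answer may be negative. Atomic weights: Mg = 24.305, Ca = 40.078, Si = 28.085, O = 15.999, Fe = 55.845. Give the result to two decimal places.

M((Mg0.17Fe0.83)2SiO4) = 193.047 g/mol, so wt% Si = 28.085/193.047 × 100 = 14.55%.
M((Mg0.67Fe0.33)CaSi2O6) = 226.955 g/mol, so wt% Si = 56.170/226.955 × 100 = 24.75%.
14.55 − 24.75 = -10.20 pp.

-10.20 percentage points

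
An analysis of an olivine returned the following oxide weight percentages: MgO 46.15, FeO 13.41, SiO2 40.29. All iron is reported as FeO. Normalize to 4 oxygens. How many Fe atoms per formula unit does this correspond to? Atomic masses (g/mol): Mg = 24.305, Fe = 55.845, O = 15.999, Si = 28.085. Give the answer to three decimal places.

MgO (M=40.304): mol = 1.14505; Mg = 1.14505, O = 1.14505.
FeO (M=71.844): mol = 0.18665; Fe = 0.18665, O = 0.18665.
SiO2 (M=60.083): mol = 0.67057; Si = 0.67057, O = 1.34114.
ΣO = 2.67284; factor = 4/ΣO = 1.49654.
Fe apfu = 0.18665 × 1.49654 = 0.279.

0.279 Fe apfu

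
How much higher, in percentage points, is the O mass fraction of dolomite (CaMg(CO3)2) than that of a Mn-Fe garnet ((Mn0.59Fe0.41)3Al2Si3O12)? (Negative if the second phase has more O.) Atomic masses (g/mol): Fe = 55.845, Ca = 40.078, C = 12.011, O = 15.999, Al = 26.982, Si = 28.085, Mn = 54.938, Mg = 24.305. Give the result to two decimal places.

13.36 percentage points

First mineral: 95.994 g O in 184.399 g formula = 52.06 wt% O.
Second mineral: 191.988 g O in 496.137 g formula = 38.70 wt% O.
52.06% − 38.70% gives a difference of 13.36 percentage points.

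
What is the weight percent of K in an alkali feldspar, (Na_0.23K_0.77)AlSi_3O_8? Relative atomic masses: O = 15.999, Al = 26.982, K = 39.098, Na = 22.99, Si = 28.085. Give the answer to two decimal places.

10.96 mass %

Formula mass = 0.23·22.99 + 0.77·39.098 + 1·26.982 + 3·28.085 + 8·15.999 = 274.622 g/mol, of which 30.105 g is K.
So K makes up 30.105/274.622 = 0.1096 of the mass, i.e. 10.96%.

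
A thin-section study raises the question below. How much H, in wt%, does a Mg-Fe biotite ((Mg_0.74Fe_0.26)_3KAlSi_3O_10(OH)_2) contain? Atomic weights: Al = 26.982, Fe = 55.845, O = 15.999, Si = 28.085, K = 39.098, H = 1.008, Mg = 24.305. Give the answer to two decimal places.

M((Mg_0.74Fe_0.26)_3KAlSi_3O_10(OH)_2) = 441.855 g/mol.
H contributes 2 × 1.008 = 2.016 g per mole.
2.016/441.855 = 0.0046 → 0.46%.

0.46 wt%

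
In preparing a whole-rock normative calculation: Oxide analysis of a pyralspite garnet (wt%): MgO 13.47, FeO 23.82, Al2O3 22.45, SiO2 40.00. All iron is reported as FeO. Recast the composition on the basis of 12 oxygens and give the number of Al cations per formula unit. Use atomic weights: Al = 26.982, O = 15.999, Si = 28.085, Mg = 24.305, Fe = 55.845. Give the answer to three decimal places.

MgO (M=40.304): mol = 0.33421; Mg = 0.33421, O = 0.33421.
FeO (M=71.844): mol = 0.33155; Fe = 0.33155, O = 0.33155.
Al2O3 (M=101.961): mol = 0.22018; Al = 0.44036, O = 0.66054.
SiO2 (M=60.083): mol = 0.66575; Si = 0.66575, O = 1.33150.
ΣO = 2.65780; factor = 12/ΣO = 4.51501.
Al apfu = 0.44036 × 4.51501 = 1.988.

1.988 Al apfu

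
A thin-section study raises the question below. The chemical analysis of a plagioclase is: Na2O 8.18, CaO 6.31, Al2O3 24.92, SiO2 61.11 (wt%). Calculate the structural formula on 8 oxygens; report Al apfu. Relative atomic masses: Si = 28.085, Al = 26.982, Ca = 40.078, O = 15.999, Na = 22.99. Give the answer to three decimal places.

Na2O: 8.18/61.979 = 0.13198 mol → 0.26396 mol Na, 0.13198 mol O.
CaO: 6.31/56.077 = 0.11252 mol → 0.11252 mol Ca, 0.11252 mol O.
Al2O3: 24.92/101.961 = 0.24441 mol → 0.48882 mol Al, 0.73323 mol O.
SiO2: 61.11/60.083 = 1.01709 mol → 1.01709 mol Si, 2.03418 mol O.
Total oxygen = 3.01191 mol. Normalization factor = 8/3.01191 = 2.65612.
Al per 8 O = 0.48882 × 2.65612 = 1.298.

1.298 Al apfu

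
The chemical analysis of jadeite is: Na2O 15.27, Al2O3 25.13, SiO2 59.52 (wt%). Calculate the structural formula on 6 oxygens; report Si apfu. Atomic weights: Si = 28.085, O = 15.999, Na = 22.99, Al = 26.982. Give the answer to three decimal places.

2.003 Si apfu

15.27 wt% Na2O ÷ 61.979 g/mol = 0.24637 mol, giving 0.49274 Na and 0.24637 O.
25.13 wt% Al2O3 ÷ 101.961 g/mol = 0.24647 mol, giving 0.49294 Al and 0.73941 O.
59.52 wt% SiO2 ÷ 60.083 g/mol = 0.99063 mol, giving 0.99063 Si and 1.98126 O.
Oxygen sums to 2.96704; scaling by 6/2.96704 = 2.02222 puts the formula on 6 O.
Si: 0.99063 × 2.02222 = 2.003 atoms per formula unit.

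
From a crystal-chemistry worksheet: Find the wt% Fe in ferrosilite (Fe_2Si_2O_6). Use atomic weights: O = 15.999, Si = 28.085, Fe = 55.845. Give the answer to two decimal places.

42.33 weight percent

M(Fe_2Si_2O_6) = 263.854 g/mol.
Fe contributes 2 × 55.845 = 111.690 g per mole.
111.690/263.854 = 0.4233 → 42.33%.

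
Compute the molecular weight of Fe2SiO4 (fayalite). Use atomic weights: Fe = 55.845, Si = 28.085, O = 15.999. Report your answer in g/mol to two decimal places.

The formula mass is the sum 2×55.845 + 1×28.085 + 4×15.999.

203.77 g/mol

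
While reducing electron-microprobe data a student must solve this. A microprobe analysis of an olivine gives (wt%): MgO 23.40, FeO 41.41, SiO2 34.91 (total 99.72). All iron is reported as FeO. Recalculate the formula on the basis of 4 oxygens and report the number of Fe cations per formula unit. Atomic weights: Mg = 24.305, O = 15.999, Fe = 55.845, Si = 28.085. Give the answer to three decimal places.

23.40 wt% MgO ÷ 40.304 g/mol = 0.58059 mol, giving 0.58059 Mg and 0.58059 O.
41.41 wt% FeO ÷ 71.844 g/mol = 0.57639 mol, giving 0.57639 Fe and 0.57639 O.
34.91 wt% SiO2 ÷ 60.083 g/mol = 0.58103 mol, giving 0.58103 Si and 1.16206 O.
Oxygen sums to 2.31904; scaling by 4/2.31904 = 1.72485 puts the formula on 4 O.
Fe: 0.57639 × 1.72485 = 0.994 atoms per formula unit.

0.994 Fe apfu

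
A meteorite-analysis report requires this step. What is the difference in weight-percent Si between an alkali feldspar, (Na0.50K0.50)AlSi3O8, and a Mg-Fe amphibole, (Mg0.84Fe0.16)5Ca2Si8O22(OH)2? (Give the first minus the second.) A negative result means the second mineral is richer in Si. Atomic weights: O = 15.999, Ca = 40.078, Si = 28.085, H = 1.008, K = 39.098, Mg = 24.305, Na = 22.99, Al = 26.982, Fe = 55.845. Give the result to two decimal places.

M((Na0.50K0.50)AlSi3O8) = 270.273 g/mol, so wt% Si = 84.255/270.273 × 100 = 31.17%.
M((Mg0.84Fe0.16)5Ca2Si8O22(OH)2) = 837.585 g/mol, so wt% Si = 224.680/837.585 × 100 = 26.82%.
31.17 − 26.82 = 4.35 pp.

4.35 percentage points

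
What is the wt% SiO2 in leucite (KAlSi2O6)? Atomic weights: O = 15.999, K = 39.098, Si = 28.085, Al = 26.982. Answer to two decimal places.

Molar mass of KAlSi2O6 = 1·39.098 + 1·26.982 + 2·28.085 + 6·15.999 = 218.244 g/mol.
Each formula unit contains 2 Si, equivalent to 2/1 = 2.0000 mol SiO2.
M(SiO2) = 1×28.085 + 2×15.999 = 60.083 g/mol.
Mass of SiO2 per formula unit = 2.0000 × 60.083 = 120.166 g.
SiO2 wt% = 120.166 / 218.244 × 100 = 55.06%.

55.06 wt%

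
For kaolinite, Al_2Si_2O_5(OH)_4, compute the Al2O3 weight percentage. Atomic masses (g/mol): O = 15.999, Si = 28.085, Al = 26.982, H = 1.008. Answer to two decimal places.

Formula mass = 258.157 g/mol.
2 Al → 1.0000 mol Al2O3 per formula unit; M(Al2O3) = 101.961, so Al2O3 mass = 101.961 g.
101.961/258.157 × 100 = 39.50 wt%.

39.50 wt%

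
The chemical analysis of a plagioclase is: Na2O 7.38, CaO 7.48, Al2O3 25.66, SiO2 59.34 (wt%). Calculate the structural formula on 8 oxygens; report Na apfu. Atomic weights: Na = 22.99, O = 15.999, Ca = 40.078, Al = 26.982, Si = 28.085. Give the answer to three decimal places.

Na2O: 7.38/61.979 = 0.11907 mol → 0.23814 mol Na, 0.11907 mol O.
CaO: 7.48/56.077 = 0.13339 mol → 0.13339 mol Ca, 0.13339 mol O.
Al2O3: 25.66/101.961 = 0.25166 mol → 0.50332 mol Al, 0.75498 mol O.
SiO2: 59.34/60.083 = 0.98763 mol → 0.98763 mol Si, 1.97526 mol O.
Total oxygen = 2.98270 mol. Normalization factor = 8/2.98270 = 2.68213.
Na per 8 O = 0.23814 × 2.68213 = 0.639.

0.639 Na apfu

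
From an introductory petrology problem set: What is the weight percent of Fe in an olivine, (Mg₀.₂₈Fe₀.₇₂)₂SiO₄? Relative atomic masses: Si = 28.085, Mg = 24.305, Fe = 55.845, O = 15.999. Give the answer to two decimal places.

43.21 mass %

M((Mg₀.₂₈Fe₀.₇₂)₂SiO₄) = 186.109 g/mol.
Fe contributes 1.44 × 55.845 = 80.417 g per mole.
80.417/186.109 = 0.4321 → 43.21%.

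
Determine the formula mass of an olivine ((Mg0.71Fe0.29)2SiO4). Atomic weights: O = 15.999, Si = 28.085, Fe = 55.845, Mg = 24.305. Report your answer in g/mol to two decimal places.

158.98 g/mol

The formula mass is the sum 1.42×24.305 + 0.58×55.845 + 1×28.085 + 4×15.999.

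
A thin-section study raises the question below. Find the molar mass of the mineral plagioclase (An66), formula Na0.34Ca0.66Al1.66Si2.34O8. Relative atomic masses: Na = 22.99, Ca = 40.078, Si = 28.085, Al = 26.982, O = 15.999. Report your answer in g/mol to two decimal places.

Na: 0.34 × 22.99 = 7.8166
Ca: 0.66 × 40.078 = 26.4515
Al: 1.66 × 26.982 = 44.7901
Si: 2.34 × 28.085 = 65.7189
O: 8 × 15.999 = 127.9920
Summing the contributions gives the formula mass.

272.77 g/mol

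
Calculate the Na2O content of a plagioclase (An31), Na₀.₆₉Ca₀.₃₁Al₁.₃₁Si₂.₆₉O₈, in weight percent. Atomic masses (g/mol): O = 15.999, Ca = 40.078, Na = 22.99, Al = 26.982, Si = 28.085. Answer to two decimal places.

Molar mass of Na₀.₆₉Ca₀.₃₁Al₁.₃₁Si₂.₆₉O₈ = 0.69·22.99 + 0.31·40.078 + 1.31·26.982 + 2.69·28.085 + 8·15.999 = 267.174 g/mol.
Each formula unit contains 0.69 Na, equivalent to 0.69/2 = 0.3450 mol Na2O.
M(Na2O) = 2×22.99 + 1×15.999 = 61.979 g/mol.
Mass of Na2O per formula unit = 0.3450 × 61.979 = 21.383 g.
Na2O wt% = 21.383 / 267.174 × 100 = 8.00%.

8.00 wt%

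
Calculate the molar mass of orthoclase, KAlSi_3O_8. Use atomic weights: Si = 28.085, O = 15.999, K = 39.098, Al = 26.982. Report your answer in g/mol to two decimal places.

278.33 g/mol

K: 1 × 39.098 = 39.0980
Al: 1 × 26.982 = 26.9820
Si: 3 × 28.085 = 84.2550
O: 8 × 15.999 = 127.9920
Summing the contributions gives the formula mass.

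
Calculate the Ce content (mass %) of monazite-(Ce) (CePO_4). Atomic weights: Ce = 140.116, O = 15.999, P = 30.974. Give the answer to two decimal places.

Formula mass = 1*140.116 + 1*30.974 + 4*15.999 = 235.086 g/mol, of which 140.116 g is Ce.
So Ce makes up 140.116/235.086 = 0.5960 of the mass, i.e. 59.60%.

59.60 mass %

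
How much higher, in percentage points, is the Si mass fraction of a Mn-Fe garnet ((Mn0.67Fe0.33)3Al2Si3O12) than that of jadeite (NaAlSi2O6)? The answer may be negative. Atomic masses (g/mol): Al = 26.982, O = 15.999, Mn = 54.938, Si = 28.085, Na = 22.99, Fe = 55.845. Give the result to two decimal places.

M((Mn0.67Fe0.33)3Al2Si3O12) = 495.919 g/mol, so wt% Si = 84.255/495.919 × 100 = 16.99%.
M(NaAlSi2O6) = 202.136 g/mol, so wt% Si = 56.170/202.136 × 100 = 27.79%.
16.99 − 27.79 = -10.80 pp.

-10.80 percentage points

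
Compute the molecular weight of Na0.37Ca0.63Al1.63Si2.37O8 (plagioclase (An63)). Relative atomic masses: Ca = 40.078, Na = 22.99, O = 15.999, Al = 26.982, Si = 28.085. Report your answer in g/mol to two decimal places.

M = 0.37*22.99 + 0.63*40.078 + 1.63*26.982 + 2.37*28.085 + 8*15.999

272.29 g/mol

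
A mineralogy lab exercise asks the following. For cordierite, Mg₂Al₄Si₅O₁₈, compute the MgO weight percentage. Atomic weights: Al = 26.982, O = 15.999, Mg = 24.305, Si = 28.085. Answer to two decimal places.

Molar mass of Mg₂Al₄Si₅O₁₈ = 2·24.305 + 4·26.982 + 5·28.085 + 18·15.999 = 584.945 g/mol.
Each formula unit contains 2 Mg, equivalent to 2/1 = 2.0000 mol MgO.
M(MgO) = 1×24.305 + 1×15.999 = 40.304 g/mol.
Mass of MgO per formula unit = 2.0000 × 40.304 = 80.608 g.
MgO wt% = 80.608 / 584.945 × 100 = 13.78%.

13.78 wt%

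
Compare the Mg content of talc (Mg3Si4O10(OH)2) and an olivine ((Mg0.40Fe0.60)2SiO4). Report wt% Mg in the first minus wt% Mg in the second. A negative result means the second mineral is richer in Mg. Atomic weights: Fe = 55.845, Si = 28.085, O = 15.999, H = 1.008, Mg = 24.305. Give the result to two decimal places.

First mineral: 72.915 g Mg in 379.259 g formula = 19.23 wt% Mg.
Second mineral: 19.444 g Mg in 178.539 g formula = 10.89 wt% Mg.
19.23% − 10.89% gives a difference of 8.34 percentage points.

8.34 percentage points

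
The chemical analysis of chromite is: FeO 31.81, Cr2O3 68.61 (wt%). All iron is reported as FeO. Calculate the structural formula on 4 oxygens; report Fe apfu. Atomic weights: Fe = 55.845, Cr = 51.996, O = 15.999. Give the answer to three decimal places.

FeO: 31.81/71.844 = 0.44276 mol → 0.44276 mol Fe, 0.44276 mol O.
Cr2O3: 68.61/151.989 = 0.45141 mol → 0.90282 mol Cr, 1.35423 mol O.
Total oxygen = 1.79699 mol. Normalization factor = 4/1.79699 = 2.22594.
Fe per 4 O = 0.44276 × 2.22594 = 0.986.

0.986 Fe apfu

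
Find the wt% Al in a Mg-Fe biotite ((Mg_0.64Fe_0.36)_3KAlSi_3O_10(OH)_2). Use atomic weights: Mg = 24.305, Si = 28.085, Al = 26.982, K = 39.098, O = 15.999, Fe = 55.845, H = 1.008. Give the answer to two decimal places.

M((Mg_0.64Fe_0.36)_3KAlSi_3O_10(OH)_2) = 451.317 g/mol.
Al contributes 1 × 26.982 = 26.982 g per mole.
26.982/451.317 = 0.0598 → 5.98%.

5.98 mass %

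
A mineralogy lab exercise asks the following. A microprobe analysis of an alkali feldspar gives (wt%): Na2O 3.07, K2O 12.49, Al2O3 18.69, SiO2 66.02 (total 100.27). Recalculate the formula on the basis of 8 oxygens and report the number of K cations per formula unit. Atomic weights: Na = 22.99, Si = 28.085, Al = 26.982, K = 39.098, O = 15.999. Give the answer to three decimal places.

3.07 wt% Na2O ÷ 61.979 g/mol = 0.04953 mol, giving 0.09906 Na and 0.04953 O.
12.49 wt% K2O ÷ 94.195 g/mol = 0.13260 mol, giving 0.26520 K and 0.13260 O.
18.69 wt% Al2O3 ÷ 101.961 g/mol = 0.18331 mol, giving 0.36662 Al and 0.54993 O.
66.02 wt% SiO2 ÷ 60.083 g/mol = 1.09881 mol, giving 1.09881 Si and 2.19762 O.
Oxygen sums to 2.92968; scaling by 8/2.92968 = 2.73067 puts the formula on 8 O.
K: 0.26520 × 2.73067 = 0.724 atoms per formula unit.

0.724 K apfu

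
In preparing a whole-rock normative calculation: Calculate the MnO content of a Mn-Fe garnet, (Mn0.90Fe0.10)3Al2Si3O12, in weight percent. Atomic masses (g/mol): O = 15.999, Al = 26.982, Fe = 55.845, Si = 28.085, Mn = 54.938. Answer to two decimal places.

38.67 wt%

M((Mn0.90Fe0.10)3Al2Si3O12) = 495.293 g/mol; M(MnO) = 70.937 g/mol.
Moles MnO per formula unit = 2.70 Mn ÷ 1 = 2.7000.
MnO fraction = (2.7000 × 70.937) / 495.293 = 191.530/495.293 = 0.3867.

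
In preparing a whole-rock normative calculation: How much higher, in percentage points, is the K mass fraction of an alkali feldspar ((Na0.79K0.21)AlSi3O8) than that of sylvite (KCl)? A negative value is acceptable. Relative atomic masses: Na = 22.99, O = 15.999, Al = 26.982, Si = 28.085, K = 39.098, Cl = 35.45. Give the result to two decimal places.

First mineral: 8.211 g K in 265.602 g formula = 3.09 wt% K.
Second mineral: 39.098 g K in 74.548 g formula = 52.45 wt% K.
3.09% − 52.45% gives a difference of -49.36 percentage points.

-49.36 percentage points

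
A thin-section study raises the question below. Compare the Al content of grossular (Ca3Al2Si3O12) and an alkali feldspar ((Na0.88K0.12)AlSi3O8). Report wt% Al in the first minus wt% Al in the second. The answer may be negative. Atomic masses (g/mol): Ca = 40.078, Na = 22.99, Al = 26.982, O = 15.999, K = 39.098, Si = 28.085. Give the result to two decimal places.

1.77 percentage points

First mineral: 53.964 g Al in 450.441 g formula = 11.98 wt% Al.
Second mineral: 26.982 g Al in 264.152 g formula = 10.21 wt% Al.
11.98% − 10.21% gives a difference of 1.77 percentage points.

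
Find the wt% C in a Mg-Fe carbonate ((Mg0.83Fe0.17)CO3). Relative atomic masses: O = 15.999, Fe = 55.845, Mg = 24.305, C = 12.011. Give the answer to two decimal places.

13.39 wt%

Molar mass of (Mg0.83Fe0.17)CO3: 0.83*24.305 + 0.17*55.845 + 1*12.011 + 3*15.999 = 89.675 g/mol.
Mass of C per formula unit: 1 × 12.011 = 12.011 g.
Weight fraction C = 12.011 / 89.675 = 0.1339.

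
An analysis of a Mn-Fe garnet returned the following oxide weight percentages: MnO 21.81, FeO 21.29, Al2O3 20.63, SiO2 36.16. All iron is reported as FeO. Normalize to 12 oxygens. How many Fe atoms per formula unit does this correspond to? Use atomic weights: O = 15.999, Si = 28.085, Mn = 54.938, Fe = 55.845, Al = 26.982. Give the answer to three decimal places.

1.473 Fe apfu

21.81 wt% MnO ÷ 70.937 g/mol = 0.30746 mol, giving 0.30746 Mn and 0.30746 O.
21.29 wt% FeO ÷ 71.844 g/mol = 0.29634 mol, giving 0.29634 Fe and 0.29634 O.
20.63 wt% Al2O3 ÷ 101.961 g/mol = 0.20233 mol, giving 0.40466 Al and 0.60699 O.
36.16 wt% SiO2 ÷ 60.083 g/mol = 0.60183 mol, giving 0.60183 Si and 1.20366 O.
Oxygen sums to 2.41445; scaling by 12/2.41445 = 4.97008 puts the formula on 12 O.
Fe: 0.29634 × 4.97008 = 1.473 atoms per formula unit.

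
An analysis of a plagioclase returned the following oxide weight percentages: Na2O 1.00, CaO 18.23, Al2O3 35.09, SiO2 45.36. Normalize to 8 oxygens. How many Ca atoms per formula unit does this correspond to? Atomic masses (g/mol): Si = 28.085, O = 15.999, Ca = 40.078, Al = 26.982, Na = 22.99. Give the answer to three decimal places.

0.902 Ca apfu

Na2O (M=61.979): mol = 0.01613; Na = 0.03226, O = 0.01613.
CaO (M=56.077): mol = 0.32509; Ca = 0.32509, O = 0.32509.
Al2O3 (M=101.961): mol = 0.34415; Al = 0.68830, O = 1.03245.
SiO2 (M=60.083): mol = 0.75496; Si = 0.75496, O = 1.50992.
ΣO = 2.88359; factor = 8/ΣO = 2.77432.
Ca apfu = 0.32509 × 2.77432 = 0.902.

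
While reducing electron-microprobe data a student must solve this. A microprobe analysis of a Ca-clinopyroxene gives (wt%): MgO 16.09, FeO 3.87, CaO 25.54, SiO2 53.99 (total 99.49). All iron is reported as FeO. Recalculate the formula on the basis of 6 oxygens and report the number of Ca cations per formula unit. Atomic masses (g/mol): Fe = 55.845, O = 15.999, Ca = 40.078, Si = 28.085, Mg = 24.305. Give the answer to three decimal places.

MgO (M=40.304): mol = 0.39922; Mg = 0.39922, O = 0.39922.
FeO (M=71.844): mol = 0.05387; Fe = 0.05387, O = 0.05387.
CaO (M=56.077): mol = 0.45545; Ca = 0.45545, O = 0.45545.
SiO2 (M=60.083): mol = 0.89859; Si = 0.89859, O = 1.79718.
ΣO = 2.70572; factor = 6/ΣO = 2.21752.
Ca apfu = 0.45545 × 2.21752 = 1.010.

1.010 Ca apfu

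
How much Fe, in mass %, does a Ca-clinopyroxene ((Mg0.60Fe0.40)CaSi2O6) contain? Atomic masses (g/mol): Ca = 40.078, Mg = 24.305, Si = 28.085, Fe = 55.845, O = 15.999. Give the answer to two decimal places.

Molar mass of (Mg0.60Fe0.40)CaSi2O6: 0.60*24.305 + 0.40*55.845 + 1*40.078 + 2*28.085 + 6*15.999 = 229.163 g/mol.
Mass of Fe per formula unit: 0.40 × 55.845 = 22.338 g.
Weight fraction Fe = 22.338 / 229.163 = 0.0975.

9.75 mass %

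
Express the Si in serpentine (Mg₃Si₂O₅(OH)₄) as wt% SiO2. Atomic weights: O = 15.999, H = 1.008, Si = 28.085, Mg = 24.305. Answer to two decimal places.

43.36 wt%

M(Mg₃Si₂O₅(OH)₄) = 277.108 g/mol; M(SiO2) = 60.083 g/mol.
Moles SiO2 per formula unit = 2 Si ÷ 1 = 2.0000.
SiO2 fraction = (2.0000 × 60.083) / 277.108 = 120.166/277.108 = 0.4336.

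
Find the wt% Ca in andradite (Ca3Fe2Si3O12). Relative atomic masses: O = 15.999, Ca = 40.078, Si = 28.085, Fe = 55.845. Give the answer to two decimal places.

M(Ca3Fe2Si3O12) = 508.167 g/mol.
Ca contributes 3 × 40.078 = 120.234 g per mole.
120.234/508.167 = 0.2366 → 23.66%.

23.66 wt%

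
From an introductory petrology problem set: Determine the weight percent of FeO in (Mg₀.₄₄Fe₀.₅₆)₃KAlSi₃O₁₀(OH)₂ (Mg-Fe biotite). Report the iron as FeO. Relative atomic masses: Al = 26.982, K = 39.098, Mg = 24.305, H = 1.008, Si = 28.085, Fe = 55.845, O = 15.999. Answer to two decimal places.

25.67 wt%

M((Mg₀.₄₄Fe₀.₅₆)₃KAlSi₃O₁₀(OH)₂) = 470.241 g/mol; M(FeO) = 71.844 g/mol.
Moles FeO per formula unit = 1.68 Fe ÷ 1 = 1.6800.
FeO fraction = (1.6800 × 71.844) / 470.241 = 120.698/470.241 = 0.2567.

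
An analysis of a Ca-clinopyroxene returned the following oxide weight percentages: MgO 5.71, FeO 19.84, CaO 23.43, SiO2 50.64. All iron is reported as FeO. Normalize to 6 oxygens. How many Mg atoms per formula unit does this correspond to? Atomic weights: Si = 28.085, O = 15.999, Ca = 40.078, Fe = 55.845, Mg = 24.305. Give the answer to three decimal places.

MgO: 5.71/40.304 = 0.14167 mol → 0.14167 mol Mg, 0.14167 mol O.
FeO: 19.84/71.844 = 0.27615 mol → 0.27615 mol Fe, 0.27615 mol O.
CaO: 23.43/56.077 = 0.41782 mol → 0.41782 mol Ca, 0.41782 mol O.
SiO2: 50.64/60.083 = 0.84283 mol → 0.84283 mol Si, 1.68566 mol O.
Total oxygen = 2.52130 mol. Normalization factor = 6/2.52130 = 2.37972.
Mg per 6 O = 0.14167 × 2.37972 = 0.337.

0.337 Mg apfu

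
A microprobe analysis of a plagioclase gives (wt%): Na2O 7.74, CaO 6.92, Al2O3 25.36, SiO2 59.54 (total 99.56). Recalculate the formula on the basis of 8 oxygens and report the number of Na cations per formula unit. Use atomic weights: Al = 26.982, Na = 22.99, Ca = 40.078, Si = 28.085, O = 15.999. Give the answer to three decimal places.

0.671 Na apfu

Na2O: 7.74/61.979 = 0.12488 mol → 0.24976 mol Na, 0.12488 mol O.
CaO: 6.92/56.077 = 0.12340 mol → 0.12340 mol Ca, 0.12340 mol O.
Al2O3: 25.36/101.961 = 0.24872 mol → 0.49744 mol Al, 0.74616 mol O.
SiO2: 59.54/60.083 = 0.99096 mol → 0.99096 mol Si, 1.98192 mol O.
Total oxygen = 2.97636 mol. Normalization factor = 8/2.97636 = 2.68785.
Na per 8 O = 0.24976 × 2.68785 = 0.671.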